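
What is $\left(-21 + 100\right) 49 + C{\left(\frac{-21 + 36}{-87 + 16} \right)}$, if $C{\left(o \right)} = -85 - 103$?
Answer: $3683$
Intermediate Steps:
$C{\left(o \right)} = -188$
$\left(-21 + 100\right) 49 + C{\left(\frac{-21 + 36}{-87 + 16} \right)} = \left(-21 + 100\right) 49 - 188 = 79 \cdot 49 - 188 = 3871 - 188 = 3683$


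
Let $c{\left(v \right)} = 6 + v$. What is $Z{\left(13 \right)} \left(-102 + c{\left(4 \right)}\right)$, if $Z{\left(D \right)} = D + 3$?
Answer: $-1472$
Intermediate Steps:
$Z{\left(D \right)} = 3 + D$
$Z{\left(13 \right)} \left(-102 + c{\left(4 \right)}\right) = \left(3 + 13\right) \left(-102 + \left(6 + 4\right)\right) = 16 \left(-102 + 10\right) = 16 \left(-92\right) = -1472$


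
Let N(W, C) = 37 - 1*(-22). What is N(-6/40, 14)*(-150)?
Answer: -8850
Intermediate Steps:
N(W, C) = 59 (N(W, C) = 37 + 22 = 59)
N(-6/40, 14)*(-150) = 59*(-150) = -8850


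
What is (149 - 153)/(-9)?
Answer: 4/9 ≈ 0.44444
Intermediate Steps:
(149 - 153)/(-9) = -4*(-1/9) = 4/9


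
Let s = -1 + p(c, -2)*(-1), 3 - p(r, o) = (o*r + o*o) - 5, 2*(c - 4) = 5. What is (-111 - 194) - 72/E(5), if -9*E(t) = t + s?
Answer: -4613/13 ≈ -354.85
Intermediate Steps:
c = 13/2 (c = 4 + (½)*5 = 4 + 5/2 = 13/2 ≈ 6.5000)
p(r, o) = 8 - o² - o*r (p(r, o) = 3 - ((o*r + o*o) - 5) = 3 - ((o*r + o²) - 5) = 3 - ((o² + o*r) - 5) = 3 - (-5 + o² + o*r) = 3 + (5 - o² - o*r) = 8 - o² - o*r)
s = -18 (s = -1 + (8 - 1*(-2)² - 1*(-2)*13/2)*(-1) = -1 + (8 - 1*4 + 13)*(-1) = -1 + (8 - 4 + 13)*(-1) = -1 + 17*(-1) = -1 - 17 = -18)
E(t) = 2 - t/9 (E(t) = -(t - 18)/9 = -(-18 + t)/9 = 2 - t/9)
(-111 - 194) - 72/E(5) = (-111 - 194) - 72/(2 - ⅑*5) = -305 - 72/(2 - 5/9) = -305 - 72/13/9 = -305 - 72*9/13 = -305 - 648/13 = -4613/13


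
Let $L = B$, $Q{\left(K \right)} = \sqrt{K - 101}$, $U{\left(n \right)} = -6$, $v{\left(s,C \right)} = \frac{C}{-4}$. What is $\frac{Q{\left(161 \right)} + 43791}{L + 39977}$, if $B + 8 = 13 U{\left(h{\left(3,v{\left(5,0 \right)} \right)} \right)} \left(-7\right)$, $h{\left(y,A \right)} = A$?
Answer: $\frac{14597}{13505} + \frac{2 \sqrt{15}}{40515} \approx 1.0811$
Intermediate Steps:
$v{\left(s,C \right)} = - \frac{C}{4}$ ($v{\left(s,C \right)} = C \left(- \frac{1}{4}\right) = - \frac{C}{4}$)
$B = 538$ ($B = -8 + 13 \left(-6\right) \left(-7\right) = -8 - -546 = -8 + 546 = 538$)
$Q{\left(K \right)} = \sqrt{-101 + K}$
$L = 538$
$\frac{Q{\left(161 \right)} + 43791}{L + 39977} = \frac{\sqrt{-101 + 161} + 43791}{538 + 39977} = \frac{\sqrt{60} + 43791}{40515} = \left(2 \sqrt{15} + 43791\right) \frac{1}{40515} = \left(43791 + 2 \sqrt{15}\right) \frac{1}{40515} = \frac{14597}{13505} + \frac{2 \sqrt{15}}{40515}$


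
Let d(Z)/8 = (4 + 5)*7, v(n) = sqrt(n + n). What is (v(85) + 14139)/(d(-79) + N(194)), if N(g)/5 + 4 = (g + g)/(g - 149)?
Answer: 127251/4744 + 9*sqrt(170)/4744 ≈ 26.848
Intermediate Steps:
N(g) = -20 + 10*g/(-149 + g) (N(g) = -20 + 5*((g + g)/(g - 149)) = -20 + 5*((2*g)/(-149 + g)) = -20 + 5*(2*g/(-149 + g)) = -20 + 10*g/(-149 + g))
v(n) = sqrt(2)*sqrt(n) (v(n) = sqrt(2*n) = sqrt(2)*sqrt(n))
d(Z) = 504 (d(Z) = 8*((4 + 5)*7) = 8*(9*7) = 8*63 = 504)
(v(85) + 14139)/(d(-79) + N(194)) = (sqrt(2)*sqrt(85) + 14139)/(504 + 10*(298 - 1*194)/(-149 + 194)) = (sqrt(170) + 14139)/(504 + 10*(298 - 194)/45) = (14139 + sqrt(170))/(504 + 10*(1/45)*104) = (14139 + sqrt(170))/(504 + 208/9) = (14139 + sqrt(170))/(4744/9) = (14139 + sqrt(170))*(9/4744) = 127251/4744 + 9*sqrt(170)/4744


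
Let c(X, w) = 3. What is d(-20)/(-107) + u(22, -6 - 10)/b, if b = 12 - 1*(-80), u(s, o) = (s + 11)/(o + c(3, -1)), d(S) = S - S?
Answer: -33/1196 ≈ -0.027592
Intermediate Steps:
d(S) = 0
u(s, o) = (11 + s)/(3 + o) (u(s, o) = (s + 11)/(o + 3) = (11 + s)/(3 + o))
b = 92 (b = 12 + 80 = 92)
d(-20)/(-107) + u(22, -6 - 10)/b = 0/(-107) + ((11 + 22)/(3 + (-6 - 10)))/92 = 0*(-1/107) + (33/(3 - 16))*(1/92) = 0 + (33/(-13))*(1/92) = 0 - 1/13*33*(1/92) = 0 - 33/13*1/92 = 0 - 33/1196 = -33/1196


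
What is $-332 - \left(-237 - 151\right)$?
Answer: $56$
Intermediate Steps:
$-332 - \left(-237 - 151\right) = -332 - -388 = -332 + 388 = 56$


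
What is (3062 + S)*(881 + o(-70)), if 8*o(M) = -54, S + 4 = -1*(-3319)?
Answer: 22300369/4 ≈ 5.5751e+6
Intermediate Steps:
S = 3315 (S = -4 - 1*(-3319) = -4 + 3319 = 3315)
o(M) = -27/4 (o(M) = (⅛)*(-54) = -27/4)
(3062 + S)*(881 + o(-70)) = (3062 + 3315)*(881 - 27/4) = 6377*(3497/4) = 22300369/4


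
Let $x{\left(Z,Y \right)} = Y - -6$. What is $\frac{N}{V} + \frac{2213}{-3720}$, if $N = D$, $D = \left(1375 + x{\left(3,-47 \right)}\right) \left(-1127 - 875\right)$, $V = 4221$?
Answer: $- \frac{473534573}{747720} \approx -633.3$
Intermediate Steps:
$x{\left(Z,Y \right)} = 6 + Y$ ($x{\left(Z,Y \right)} = Y + 6 = 6 + Y$)
$D = -2670668$ ($D = \left(1375 + \left(6 - 47\right)\right) \left(-1127 - 875\right) = \left(1375 - 41\right) \left(-2002\right) = 1334 \left(-2002\right) = -2670668$)
$N = -2670668$
$\frac{N}{V} + \frac{2213}{-3720} = - \frac{2670668}{4221} + \frac{2213}{-3720} = \left(-2670668\right) \frac{1}{4221} + 2213 \left(- \frac{1}{3720}\right) = - \frac{381524}{603} - \frac{2213}{3720} = - \frac{473534573}{747720}$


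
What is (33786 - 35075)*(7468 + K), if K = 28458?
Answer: -46308614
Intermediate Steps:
(33786 - 35075)*(7468 + K) = (33786 - 35075)*(7468 + 28458) = -1289*35926 = -46308614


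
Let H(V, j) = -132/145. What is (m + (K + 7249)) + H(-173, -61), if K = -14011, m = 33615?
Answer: 3893553/145 ≈ 26852.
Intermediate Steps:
H(V, j) = -132/145 (H(V, j) = -132*1/145 = -132/145)
(m + (K + 7249)) + H(-173, -61) = (33615 + (-14011 + 7249)) - 132/145 = (33615 - 6762) - 132/145 = 26853 - 132/145 = 3893553/145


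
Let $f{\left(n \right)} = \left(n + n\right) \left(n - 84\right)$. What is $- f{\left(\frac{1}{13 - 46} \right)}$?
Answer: $- \frac{5546}{1089} \approx -5.0927$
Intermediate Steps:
$f{\left(n \right)} = 2 n \left(-84 + n\right)$
$- f{\left(\frac{1}{13 - 46} \right)} = - \frac{2 \left(-84 + \frac{1}{13 - 46}\right)}{13 - 46} = - \frac{2 \left(-84 + \frac{1}{-33}\right)}{-33} = - \frac{2 \left(-1\right) \left(-84 - \frac{1}{33}\right)}{33} = - \frac{2 \left(-1\right) \left(-2773\right)}{33 \cdot 33} = \left(-1\right) \frac{5546}{1089} = - \frac{5546}{1089}$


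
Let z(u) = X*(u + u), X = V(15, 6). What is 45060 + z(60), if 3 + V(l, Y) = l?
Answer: 46500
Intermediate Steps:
V(l, Y) = -3 + l
X = 12 (X = -3 + 15 = 12)
z(u) = 24*u (z(u) = 12*(u + u) = 12*(2*u) = 24*u)
45060 + z(60) = 45060 + 24*60 = 45060 + 1440 = 46500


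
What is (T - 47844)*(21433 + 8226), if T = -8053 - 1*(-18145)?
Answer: -1119686568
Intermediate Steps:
T = 10092 (T = -8053 + 18145 = 10092)
(T - 47844)*(21433 + 8226) = (10092 - 47844)*(21433 + 8226) = -37752*29659 = -1119686568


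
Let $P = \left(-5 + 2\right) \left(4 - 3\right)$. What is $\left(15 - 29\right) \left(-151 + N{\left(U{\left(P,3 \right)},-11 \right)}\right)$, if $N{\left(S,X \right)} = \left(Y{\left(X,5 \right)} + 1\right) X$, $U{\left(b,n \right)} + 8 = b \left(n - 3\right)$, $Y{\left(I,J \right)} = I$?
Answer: $574$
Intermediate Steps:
$P = -3$ ($P = \left(-3\right) 1 = -3$)
$U{\left(b,n \right)} = -8 + b \left(-3 + n\right)$ ($U{\left(b,n \right)} = -8 + b \left(n - 3\right) = -8 + b \left(-3 + n\right)$)
$N{\left(S,X \right)} = X \left(1 + X\right)$ ($N{\left(S,X \right)} = \left(X + 1\right) X = \left(1 + X\right) X = X \left(1 + X\right)$)
$\left(15 - 29\right) \left(-151 + N{\left(U{\left(P,3 \right)},-11 \right)}\right) = \left(15 - 29\right) \left(-151 - 11 \left(1 - 11\right)\right) = \left(15 - 29\right) \left(-151 - -110\right) = - 14 \left(-151 + 110\right) = \left(-14\right) \left(-41\right) = 574$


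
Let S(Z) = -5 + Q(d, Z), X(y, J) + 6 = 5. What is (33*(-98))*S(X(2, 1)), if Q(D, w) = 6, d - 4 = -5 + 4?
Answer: -3234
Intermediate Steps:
d = 3 (d = 4 + (-5 + 4) = 4 - 1 = 3)
X(y, J) = -1 (X(y, J) = -6 + 5 = -1)
S(Z) = 1 (S(Z) = -5 + 6 = 1)
(33*(-98))*S(X(2, 1)) = (33*(-98))*1 = -3234*1 = -3234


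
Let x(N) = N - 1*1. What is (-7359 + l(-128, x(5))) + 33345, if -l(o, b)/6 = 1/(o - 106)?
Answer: 1013455/39 ≈ 25986.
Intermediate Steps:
x(N) = -1 + N (x(N) = N - 1 = -1 + N)
l(o, b) = -6/(-106 + o) (l(o, b) = -6/(o - 106) = -6/(-106 + o))
(-7359 + l(-128, x(5))) + 33345 = (-7359 - 6/(-106 - 128)) + 33345 = (-7359 - 6/(-234)) + 33345 = (-7359 - 6*(-1/234)) + 33345 = (-7359 + 1/39) + 33345 = -287000/39 + 33345 = 1013455/39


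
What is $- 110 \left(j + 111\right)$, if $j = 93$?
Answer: $-22440$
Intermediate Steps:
$- 110 \left(j + 111\right) = - 110 \left(93 + 111\right) = \left(-110\right) 204 = -22440$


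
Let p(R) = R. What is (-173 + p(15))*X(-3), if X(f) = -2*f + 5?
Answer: -1738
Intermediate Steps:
X(f) = 5 - 2*f
(-173 + p(15))*X(-3) = (-173 + 15)*(5 - 2*(-3)) = -158*(5 + 6) = -158*11 = -1738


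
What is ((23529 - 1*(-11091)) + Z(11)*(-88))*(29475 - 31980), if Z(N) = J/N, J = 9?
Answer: -86542740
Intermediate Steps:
Z(N) = 9/N
((23529 - 1*(-11091)) + Z(11)*(-88))*(29475 - 31980) = ((23529 - 1*(-11091)) + (9/11)*(-88))*(29475 - 31980) = ((23529 + 11091) + (9*(1/11))*(-88))*(-2505) = (34620 + (9/11)*(-88))*(-2505) = (34620 - 72)*(-2505) = 34548*(-2505) = -86542740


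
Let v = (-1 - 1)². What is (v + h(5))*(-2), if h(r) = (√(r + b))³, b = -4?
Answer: -10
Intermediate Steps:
v = 4 (v = (-2)² = 4)
h(r) = (-4 + r)^(3/2) (h(r) = (√(r - 4))³ = (√(-4 + r))³ = (-4 + r)^(3/2))
(v + h(5))*(-2) = (4 + (-4 + 5)^(3/2))*(-2) = (4 + 1^(3/2))*(-2) = (4 + 1)*(-2) = 5*(-2) = -10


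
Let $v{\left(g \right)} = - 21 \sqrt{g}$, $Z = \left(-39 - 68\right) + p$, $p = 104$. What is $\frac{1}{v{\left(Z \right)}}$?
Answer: $\frac{i \sqrt{3}}{63} \approx 0.027493 i$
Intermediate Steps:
$Z = -3$ ($Z = \left(-39 - 68\right) + 104 = -107 + 104 = -3$)
$\frac{1}{v{\left(Z \right)}} = \frac{1}{\left(-21\right) \sqrt{-3}} = \frac{1}{\left(-21\right) i \sqrt{3}} = \frac{i \sqrt{3}}{63}$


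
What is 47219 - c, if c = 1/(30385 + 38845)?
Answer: 3268971369/69230 ≈ 47219.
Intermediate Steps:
c = 1/69230 ≈ 1.4445e-5
47219 - c = 47219 - 1*1/69230 = 47219 - 1/69230 = 3268971369/69230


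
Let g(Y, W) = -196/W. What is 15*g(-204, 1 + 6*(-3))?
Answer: 2940/17 ≈ 172.94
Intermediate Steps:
15*g(-204, 1 + 6*(-3)) = 15*(-196/(1 + 6*(-3))) = 15*(-196/(1 - 18)) = 15*(-196/(-17)) = 15*(-196*(-1/17)) = 15*(196/17) = 2940/17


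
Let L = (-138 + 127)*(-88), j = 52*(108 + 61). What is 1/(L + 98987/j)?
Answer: 8788/8605771 ≈ 0.0010212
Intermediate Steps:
j = 8788 (j = 52*169 = 8788)
L = 968 (L = -11*(-88) = 968)
1/(L + 98987/j) = 1/(968 + 98987/8788) = 1/(8605771/8788) = 8788/8605771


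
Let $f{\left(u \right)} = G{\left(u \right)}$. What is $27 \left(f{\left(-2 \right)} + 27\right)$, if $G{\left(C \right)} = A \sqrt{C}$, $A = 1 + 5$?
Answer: $729 + 162 i \sqrt{2} \approx 729.0 + 229.1 i$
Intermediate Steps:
$A = 6$
$G{\left(C \right)} = 6 \sqrt{C}$
$f{\left(u \right)} = 6 \sqrt{u}$
$27 \left(f{\left(-2 \right)} + 27\right) = 27 \left(6 \sqrt{-2} + 27\right) = 27 \left(6 i \sqrt{2} + 27\right) = 27 \left(27 + 6 i \sqrt{2}\right) = 729 + 162 i \sqrt{2}$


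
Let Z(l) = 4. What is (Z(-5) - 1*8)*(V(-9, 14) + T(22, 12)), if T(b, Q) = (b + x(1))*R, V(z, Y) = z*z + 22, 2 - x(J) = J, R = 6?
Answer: -964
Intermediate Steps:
x(J) = 2 - J
V(z, Y) = 22 + z² (V(z, Y) = z² + 22 = 22 + z²)
T(b, Q) = 6 + 6*b (T(b, Q) = (b + (2 - 1*1))*6 = (b + (2 - 1))*6 = (b + 1)*6 = (1 + b)*6 = 6 + 6*b)
(Z(-5) - 1*8)*(V(-9, 14) + T(22, 12)) = (4 - 1*8)*((22 + (-9)²) + (6 + 6*22)) = (4 - 8)*((22 + 81) + (6 + 132)) = -4*(103 + 138) = -4*241 = -964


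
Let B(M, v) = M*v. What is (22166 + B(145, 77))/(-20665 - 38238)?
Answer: -33331/58903 ≈ -0.56586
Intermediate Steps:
(22166 + B(145, 77))/(-20665 - 38238) = (22166 + 145*77)/(-20665 - 38238) = (22166 + 11165)/(-58903) = 33331*(-1/58903) = -33331/58903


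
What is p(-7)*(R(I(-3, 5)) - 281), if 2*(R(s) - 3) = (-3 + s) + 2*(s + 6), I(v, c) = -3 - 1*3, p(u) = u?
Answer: 3955/2 ≈ 1977.5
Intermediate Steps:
I(v, c) = -6 (I(v, c) = -3 - 3 = -6)
R(s) = 15/2 + 3*s/2 (R(s) = 3 + ((-3 + s) + 2*(s + 6))/2 = 3 + ((-3 + s) + 2*(6 + s))/2 = 3 + ((-3 + s) + (12 + 2*s))/2 = 3 + (9 + 3*s)/2 = 3 + (9/2 + 3*s/2) = 15/2 + 3*s/2)
p(-7)*(R(I(-3, 5)) - 281) = -7*((15/2 + (3/2)*(-6)) - 281) = -7*((15/2 - 9) - 281) = -7*(-3/2 - 281) = -7*(-565/2) = 3955/2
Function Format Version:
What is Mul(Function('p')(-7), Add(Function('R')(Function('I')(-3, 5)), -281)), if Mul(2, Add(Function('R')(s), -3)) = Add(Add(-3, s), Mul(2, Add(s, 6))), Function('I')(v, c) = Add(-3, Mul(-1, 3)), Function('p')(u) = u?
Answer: Rational(3955, 2) ≈ 1977.5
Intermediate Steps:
Function('I')(v, c) = -6 (Function('I')(v, c) = Add(-3, -3) = -6)
Function('R')(s) = Add(Rational(15, 2), Mul(Rational(3, 2), s)) (Function('R')(s) = Add(3, Mul(Rational(1, 2), Add(Add(-3, s), Mul(2, Add(s, 6))))) = Add(3, Mul(Rational(1, 2), Add(Add(-3, s), Mul(2, Add(6, s))))) = Add(3, Mul(Rational(1, 2), Add(Add(-3, s), Add(12, Mul(2, s))))) = Add(3, Mul(Rational(1, 2), Add(9, Mul(3, s)))) = Add(3, Add(Rational(9, 2), Mul(Rational(3, 2), s))) = Add(Rational(15, 2), Mul(Rational(3, 2), s)))
Mul(Function('p')(-7), Add(Function('R')(Function('I')(-3, 5)), -281)) = Mul(-7, Add(Add(Rational(15, 2), Mul(Rational(3, 2), -6)), -281)) = Mul(-7, Add(Add(Rational(15, 2), -9), -281)) = Mul(-7, Add(Rational(-3, 2), -281)) = Mul(-7, Rational(-565, 2)) = Rational(3955, 2)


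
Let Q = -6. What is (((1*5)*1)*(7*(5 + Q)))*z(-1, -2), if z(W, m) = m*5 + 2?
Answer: 280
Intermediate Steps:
z(W, m) = 2 + 5*m (z(W, m) = 5*m + 2 = 2 + 5*m)
(((1*5)*1)*(7*(5 + Q)))*z(-1, -2) = (((1*5)*1)*(7*(5 - 6)))*(2 + 5*(-2)) = ((5*1)*(7*(-1)))*(2 - 10) = (5*(-7))*(-8) = -35*(-8) = 280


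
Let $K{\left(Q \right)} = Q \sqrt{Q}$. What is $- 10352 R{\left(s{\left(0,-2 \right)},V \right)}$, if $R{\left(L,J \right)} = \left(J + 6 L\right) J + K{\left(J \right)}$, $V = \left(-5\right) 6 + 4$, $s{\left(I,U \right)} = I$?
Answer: $-6997952 + 269152 i \sqrt{26} \approx -6.998 \cdot 10^{6} + 1.3724 \cdot 10^{6} i$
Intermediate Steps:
$K{\left(Q \right)} = Q^{\frac{3}{2}}$
$V = -26$ ($V = -30 + 4 = -26$)
$R{\left(L,J \right)} = J^{\frac{3}{2}} + J \left(J + 6 L\right)$ ($R{\left(L,J \right)} = \left(J + 6 L\right) J + J^{\frac{3}{2}} = J \left(J + 6 L\right) + J^{\frac{3}{2}} = J^{\frac{3}{2}} + J \left(J + 6 L\right)$)
$- 10352 R{\left(s{\left(0,-2 \right)},V \right)} = - 10352 \left(\left(-26\right)^{2} + \left(-26\right)^{\frac{3}{2}} + 6 \left(-26\right) 0\right) = - 10352 \left(676 - 26 i \sqrt{26} + 0\right) = - 10352 \left(676 - 26 i \sqrt{26}\right) = -6997952 + 269152 i \sqrt{26}$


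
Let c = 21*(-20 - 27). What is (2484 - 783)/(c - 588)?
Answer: -27/25 ≈ -1.0800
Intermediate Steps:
c = -987 (c = 21*(-47) = -987)
(2484 - 783)/(c - 588) = (2484 - 783)/(-987 - 588) = 1701/(-1575) = 1701*(-1/1575) = -27/25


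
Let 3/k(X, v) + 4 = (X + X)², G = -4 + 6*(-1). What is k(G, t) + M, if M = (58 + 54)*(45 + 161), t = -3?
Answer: 3045505/132 ≈ 23072.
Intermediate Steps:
G = -10 (G = -4 - 6 = -10)
k(X, v) = 3/(-4 + 4*X²) (k(X, v) = 3/(-4 + (X + X)²) = 3/(-4 + (2*X)²) = 3/(-4 + 4*X²))
M = 23072 (M = 112*206 = 23072)
k(G, t) + M = 3/(4*(-1 + (-10)²)) + 23072 = 3/(4*(-1 + 100)) + 23072 = (¾)/99 + 23072 = (¾)*(1/99) + 23072 = 1/132 + 23072 = 3045505/132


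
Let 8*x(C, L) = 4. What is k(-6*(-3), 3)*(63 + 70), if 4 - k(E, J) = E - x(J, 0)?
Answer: -3591/2 ≈ -1795.5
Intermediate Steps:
x(C, L) = 1/2 (x(C, L) = (1/8)*4 = 1/2)
k(E, J) = 9/2 - E (k(E, J) = 4 - (E - 1*1/2) = 4 - (E - 1/2) = 4 - (-1/2 + E) = 4 + (1/2 - E) = 9/2 - E)
k(-6*(-3), 3)*(63 + 70) = (9/2 - (-6)*(-3))*(63 + 70) = (9/2 - 1*18)*133 = (9/2 - 18)*133 = -27/2*133 = -3591/2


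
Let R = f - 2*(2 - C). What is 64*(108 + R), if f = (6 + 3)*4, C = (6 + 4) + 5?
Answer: 10880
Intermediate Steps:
C = 15 (C = 10 + 5 = 15)
f = 36 (f = 9*4 = 36)
R = 62 (R = 36 - 2*(2 - 1*15) = 36 - 2*(2 - 15) = 36 - 2*(-13) = 36 + 26 = 62)
64*(108 + R) = 64*(108 + 62) = 64*170 = 10880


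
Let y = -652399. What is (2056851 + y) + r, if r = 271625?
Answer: 1676077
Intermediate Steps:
(2056851 + y) + r = (2056851 - 652399) + 271625 = 1404452 + 271625 = 1676077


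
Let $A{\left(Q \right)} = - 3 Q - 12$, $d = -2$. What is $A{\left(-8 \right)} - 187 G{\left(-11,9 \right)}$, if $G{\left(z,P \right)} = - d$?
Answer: $-362$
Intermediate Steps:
$A{\left(Q \right)} = -12 - 3 Q$
$G{\left(z,P \right)} = 2$ ($G{\left(z,P \right)} = \left(-1\right) \left(-2\right) = 2$)
$A{\left(-8 \right)} - 187 G{\left(-11,9 \right)} = \left(-12 - -24\right) - 374 = \left(-12 + 24\right) - 374 = 12 - 374 = -362$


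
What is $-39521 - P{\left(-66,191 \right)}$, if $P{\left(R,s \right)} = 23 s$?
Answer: $-43914$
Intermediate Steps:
$-39521 - P{\left(-66,191 \right)} = -39521 - 23 \cdot 191 = -39521 - 4393 = -43914$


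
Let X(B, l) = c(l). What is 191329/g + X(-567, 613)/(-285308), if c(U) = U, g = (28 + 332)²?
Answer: 13627062383/9243979200 ≈ 1.4742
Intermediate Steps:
g = 129600 (g = 360² = 129600)
X(B, l) = l
191329/g + X(-567, 613)/(-285308) = 191329/129600 + 613/(-285308) = 191329*(1/129600) + 613*(-1/285308) = 191329/129600 - 613/285308 = 13627062383/9243979200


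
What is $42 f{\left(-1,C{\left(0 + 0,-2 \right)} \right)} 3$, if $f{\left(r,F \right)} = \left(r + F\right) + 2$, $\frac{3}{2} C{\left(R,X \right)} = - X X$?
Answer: $-210$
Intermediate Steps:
$C{\left(R,X \right)} = - \frac{2 X^{2}}{3}$ ($C{\left(R,X \right)} = \frac{2 - X X}{3} = \frac{2 \left(- X^{2}\right)}{3} = - \frac{2 X^{2}}{3}$)
$f{\left(r,F \right)} = 2 + F + r$ ($f{\left(r,F \right)} = \left(F + r\right) + 2 = 2 + F + r$)
$42 f{\left(-1,C{\left(0 + 0,-2 \right)} \right)} 3 = 42 \left(2 - \frac{2 \left(-2\right)^{2}}{3} - 1\right) 3 = 42 \left(2 - \frac{8}{3} - 1\right) 3 = 42 \left(- \frac{5}{3}\right) 3 = \left(-70\right) 3 = -210$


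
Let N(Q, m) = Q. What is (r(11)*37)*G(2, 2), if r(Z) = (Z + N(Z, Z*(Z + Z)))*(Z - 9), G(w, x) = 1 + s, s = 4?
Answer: 8140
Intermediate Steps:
G(w, x) = 5 (G(w, x) = 1 + 4 = 5)
r(Z) = 2*Z*(-9 + Z) (r(Z) = (Z + Z)*(Z - 9) = (2*Z)*(-9 + Z) = 2*Z*(-9 + Z))
(r(11)*37)*G(2, 2) = ((2*11*(-9 + 11))*37)*5 = ((2*11*2)*37)*5 = (44*37)*5 = 1628*5 = 8140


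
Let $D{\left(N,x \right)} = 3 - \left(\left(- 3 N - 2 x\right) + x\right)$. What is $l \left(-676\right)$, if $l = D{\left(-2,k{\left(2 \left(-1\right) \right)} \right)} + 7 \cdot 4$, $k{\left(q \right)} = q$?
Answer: $-15548$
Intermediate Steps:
$D{\left(N,x \right)} = 3 + x + 3 N$ ($D{\left(N,x \right)} = 3 - \left(- x - 3 N\right) = 3 + \left(x + 3 N\right) = 3 + x + 3 N$)
$l = 23$ ($l = \left(3 + 2 \left(-1\right) + 3 \left(-2\right)\right) + 7 \cdot 4 = \left(3 - 2 - 6\right) + 28 = -5 + 28 = 23$)
$l \left(-676\right) = 23 \left(-676\right) = -15548$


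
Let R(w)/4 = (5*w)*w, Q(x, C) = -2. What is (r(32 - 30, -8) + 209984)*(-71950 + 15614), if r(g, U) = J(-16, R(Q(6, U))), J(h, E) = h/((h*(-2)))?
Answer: -11829630456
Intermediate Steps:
R(w) = 20*w² (R(w) = 4*((5*w)*w) = 4*(5*w²) = 20*w²)
J(h, E) = -½ (J(h, E) = h/((-2*h)) = h*(-1/(2*h)) = -½)
r(g, U) = -½
(r(32 - 30, -8) + 209984)*(-71950 + 15614) = (-½ + 209984)*(-71950 + 15614) = (419967/2)*(-56336) = -11829630456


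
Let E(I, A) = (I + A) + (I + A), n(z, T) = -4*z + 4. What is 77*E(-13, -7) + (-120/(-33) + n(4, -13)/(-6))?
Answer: -33818/11 ≈ -3074.4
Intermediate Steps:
n(z, T) = 4 - 4*z
E(I, A) = 2*A + 2*I (E(I, A) = (A + I) + (A + I) = 2*A + 2*I)
77*E(-13, -7) + (-120/(-33) + n(4, -13)/(-6)) = 77*(2*(-7) + 2*(-13)) + (-120/(-33) + (4 - 4*4)/(-6)) = 77*(-14 - 26) + (-120*(-1/33) + (4 - 16)*(-⅙)) = 77*(-40) + (40/11 - 12*(-⅙)) = -3080 + (40/11 + 2) = -3080 + 62/11 = -33818/11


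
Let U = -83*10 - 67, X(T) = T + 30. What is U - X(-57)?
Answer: -870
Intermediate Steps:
X(T) = 30 + T
U = -897 (U = -830 - 67 = -897)
U - X(-57) = -897 - (30 - 57) = -897 - 1*(-27) = -897 + 27 = -870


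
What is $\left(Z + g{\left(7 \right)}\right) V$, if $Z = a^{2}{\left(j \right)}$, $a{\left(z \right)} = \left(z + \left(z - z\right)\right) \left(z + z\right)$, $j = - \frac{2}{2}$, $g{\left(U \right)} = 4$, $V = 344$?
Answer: $2752$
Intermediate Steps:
$j = -1$ ($j = \left(-2\right) \frac{1}{2} = -1$)
$a{\left(z \right)} = 2 z^{2}$ ($a{\left(z \right)} = \left(z + 0\right) 2 z = z 2 z = 2 z^{2}$)
$Z = 4$ ($Z = \left(2 \left(-1\right)^{2}\right)^{2} = \left(2 \cdot 1\right)^{2} = 2^{2} = 4$)
$\left(Z + g{\left(7 \right)}\right) V = \left(4 + 4\right) 344 = 8 \cdot 344 = 2752$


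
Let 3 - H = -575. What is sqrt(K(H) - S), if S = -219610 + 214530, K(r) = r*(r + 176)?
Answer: 6*sqrt(12247) ≈ 664.00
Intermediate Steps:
H = 578 (H = 3 - 1*(-575) = 3 + 575 = 578)
K(r) = r*(176 + r)
S = -5080
sqrt(K(H) - S) = sqrt(578*(176 + 578) - 1*(-5080)) = sqrt(578*754 + 5080) = sqrt(435812 + 5080) = sqrt(440892) = 6*sqrt(12247)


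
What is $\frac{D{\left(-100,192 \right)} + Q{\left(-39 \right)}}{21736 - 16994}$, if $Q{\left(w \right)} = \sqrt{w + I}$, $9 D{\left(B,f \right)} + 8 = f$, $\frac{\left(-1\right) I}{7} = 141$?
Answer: $\frac{92}{21339} + \frac{3 i \sqrt{114}}{4742} \approx 0.0043114 + 0.0067548 i$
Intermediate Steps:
$I = -987$ ($I = \left(-7\right) 141 = -987$)
$D{\left(B,f \right)} = - \frac{8}{9} + \frac{f}{9}$
$Q{\left(w \right)} = \sqrt{-987 + w}$ ($Q{\left(w \right)} = \sqrt{w - 987} = \sqrt{-987 + w}$)
$\frac{D{\left(-100,192 \right)} + Q{\left(-39 \right)}}{21736 - 16994} = \frac{\left(- \frac{8}{9} + \frac{1}{9} \cdot 192\right) + \sqrt{-987 - 39}}{21736 - 16994} = \frac{\left(- \frac{8}{9} + \frac{64}{3}\right) + \sqrt{-1026}}{4742} = \left(\frac{184}{9} + 3 i \sqrt{114}\right) \frac{1}{4742} = \frac{92}{21339} + \frac{3 i \sqrt{114}}{4742}$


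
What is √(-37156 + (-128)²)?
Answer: 6*I*√577 ≈ 144.13*I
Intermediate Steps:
√(-37156 + (-128)²) = √(-37156 + 16384) = √(-20772) = 6*I*√577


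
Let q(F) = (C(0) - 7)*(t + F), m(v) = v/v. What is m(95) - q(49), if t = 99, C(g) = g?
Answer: 1037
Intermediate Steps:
m(v) = 1
q(F) = -693 - 7*F (q(F) = (0 - 7)*(99 + F) = -7*(99 + F) = -693 - 7*F)
m(95) - q(49) = 1 - (-693 - 7*49) = 1 - (-693 - 343) = 1 - 1*(-1036) = 1 + 1036 = 1037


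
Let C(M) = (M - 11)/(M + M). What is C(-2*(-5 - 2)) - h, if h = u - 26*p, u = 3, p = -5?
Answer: -3721/28 ≈ -132.89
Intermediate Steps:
C(M) = (-11 + M)/(2*M) (C(M) = (-11 + M)/((2*M)) = (-11 + M)*(1/(2*M)) = (-11 + M)/(2*M))
h = 133 (h = 3 - 26*(-5) = 3 + 130 = 133)
C(-2*(-5 - 2)) - h = (-11 - 2*(-5 - 2))/(2*((-2*(-5 - 2)))) - 1*133 = (-11 - 2*(-7))/(2*((-2*(-7)))) - 133 = (1/2)*(-11 + 14)/14 - 133 = (1/2)*(1/14)*3 - 133 = 3/28 - 133 = -3721/28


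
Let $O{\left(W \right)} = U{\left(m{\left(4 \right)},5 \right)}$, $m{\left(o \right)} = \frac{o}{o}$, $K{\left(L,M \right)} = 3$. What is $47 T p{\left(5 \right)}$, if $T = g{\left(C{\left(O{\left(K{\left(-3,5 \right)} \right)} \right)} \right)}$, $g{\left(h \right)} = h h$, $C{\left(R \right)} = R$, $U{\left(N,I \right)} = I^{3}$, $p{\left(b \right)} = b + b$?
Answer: $7343750$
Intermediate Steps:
$p{\left(b \right)} = 2 b$
$m{\left(o \right)} = 1$
$O{\left(W \right)} = 125$ ($O{\left(W \right)} = 5^{3} = 125$)
$g{\left(h \right)} = h^{2}$
$T = 15625$ ($T = 125^{2} = 15625$)
$47 T p{\left(5 \right)} = 47 \cdot 15625 \cdot 2 \cdot 5 = 734375 \cdot 10 = 7343750$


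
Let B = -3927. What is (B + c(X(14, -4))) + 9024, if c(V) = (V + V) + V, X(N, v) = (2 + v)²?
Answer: 5109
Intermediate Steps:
c(V) = 3*V (c(V) = 2*V + V = 3*V)
(B + c(X(14, -4))) + 9024 = (-3927 + 3*(2 - 4)²) + 9024 = (-3927 + 3*(-2)²) + 9024 = (-3927 + 3*4) + 9024 = (-3927 + 12) + 9024 = -3915 + 9024 = 5109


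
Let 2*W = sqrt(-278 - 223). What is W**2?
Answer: -501/4 ≈ -125.25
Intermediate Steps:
W = I*sqrt(501)/2 (W = sqrt(-278 - 223)/2 = sqrt(-501)/2 = (I*sqrt(501))/2 = I*sqrt(501)/2 ≈ 11.192*I)
W**2 = (I*sqrt(501)/2)**2 = -501/4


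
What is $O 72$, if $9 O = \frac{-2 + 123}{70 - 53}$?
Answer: $\frac{968}{17} \approx 56.941$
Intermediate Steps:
$O = \frac{121}{153}$ ($O = \frac{\left(-2 + 123\right) \frac{1}{70 - 53}}{9} = \frac{121 \cdot \frac{1}{17}}{9} = \frac{1}{9} \cdot \frac{121}{17} = \frac{121}{153} \approx 0.79085$)
$O 72 = \frac{121}{153} \cdot 72 = \frac{968}{17}$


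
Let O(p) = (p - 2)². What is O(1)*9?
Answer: 9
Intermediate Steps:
O(p) = (-2 + p)²
O(1)*9 = (-2 + 1)²*9 = (-1)²*9 = 1*9 = 9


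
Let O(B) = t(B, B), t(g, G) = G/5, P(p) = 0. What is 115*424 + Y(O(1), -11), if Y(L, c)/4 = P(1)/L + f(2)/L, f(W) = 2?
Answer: 48800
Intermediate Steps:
t(g, G) = G/5 (t(g, G) = G*(⅕) = G/5)
O(B) = B/5
Y(L, c) = 8/L (Y(L, c) = 4*(0/L + 2/L) = 4*(0 + 2/L) = 4*(2/L) = 8/L)
115*424 + Y(O(1), -11) = 115*424 + 8/(((⅕)*1)) = 48760 + 8/(⅕) = 48760 + 8*5 = 48760 + 40 = 48800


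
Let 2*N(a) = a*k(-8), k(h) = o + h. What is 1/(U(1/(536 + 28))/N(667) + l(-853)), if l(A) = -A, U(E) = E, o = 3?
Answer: 940470/802220909 ≈ 0.0011723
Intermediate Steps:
k(h) = 3 + h
N(a) = -5*a/2 (N(a) = (a*(3 - 8))/2 = (a*(-5))/2 = (-5*a)/2 = -5*a/2)
1/(U(1/(536 + 28))/N(667) + l(-853)) = 1/(1/((536 + 28)*((-5/2*667))) - 1*(-853)) = 1/(1/(564*(-3335/2)) + 853) = 1/((1/564)*(-2/3335) + 853) = 1/(-1/940470 + 853) = 1/(802220909/940470) = 940470/802220909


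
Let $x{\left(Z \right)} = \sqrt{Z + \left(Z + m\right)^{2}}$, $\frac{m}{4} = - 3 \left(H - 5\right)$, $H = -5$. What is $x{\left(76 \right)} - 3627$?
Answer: $-3627 + 2 \sqrt{9623} \approx -3430.8$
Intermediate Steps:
$m = 120$ ($m = 4 \left(- 3 \left(-5 - 5\right)\right) = 4 \left(\left(-3\right) \left(-10\right)\right) = 4 \cdot 30 = 120$)
$x{\left(Z \right)} = \sqrt{Z + \left(120 + Z\right)^{2}}$ ($x{\left(Z \right)} = \sqrt{Z + \left(Z + 120\right)^{2}} = \sqrt{Z + \left(120 + Z\right)^{2}}$)
$x{\left(76 \right)} - 3627 = \sqrt{76 + \left(120 + 76\right)^{2}} - 3627 = \sqrt{76 + 196^{2}} - 3627 = \sqrt{76 + 38416} - 3627 = \sqrt{38492} - 3627 = 2 \sqrt{9623} - 3627 = -3627 + 2 \sqrt{9623}$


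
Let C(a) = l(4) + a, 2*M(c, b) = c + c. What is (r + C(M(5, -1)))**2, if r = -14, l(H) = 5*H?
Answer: 121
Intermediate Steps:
M(c, b) = c (M(c, b) = (c + c)/2 = (2*c)/2 = c)
C(a) = 20 + a (C(a) = 5*4 + a = 20 + a)
(r + C(M(5, -1)))**2 = (-14 + (20 + 5))**2 = (-14 + 25)**2 = 11**2 = 121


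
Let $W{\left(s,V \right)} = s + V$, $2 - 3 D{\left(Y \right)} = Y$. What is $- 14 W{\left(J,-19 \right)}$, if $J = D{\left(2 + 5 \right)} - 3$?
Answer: $\frac{994}{3} \approx 331.33$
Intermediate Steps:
$D{\left(Y \right)} = \frac{2}{3} - \frac{Y}{3}$
$J = - \frac{14}{3}$ ($J = \left(\frac{2}{3} - \frac{2 + 5}{3}\right) - 3 = \left(\frac{2}{3} - \frac{7}{3}\right) - 3 = - \frac{5}{3} - 3 = - \frac{14}{3} \approx -4.6667$)
$W{\left(s,V \right)} = V + s$
$- 14 W{\left(J,-19 \right)} = - 14 \left(-19 - \frac{14}{3}\right) = \left(-14\right) \left(- \frac{71}{3}\right) = \frac{994}{3}$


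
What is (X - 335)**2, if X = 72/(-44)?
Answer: 13712209/121 ≈ 1.1332e+5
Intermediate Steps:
X = -18/11 (X = 72*(-1/44) = -18/11 ≈ -1.6364)
(X - 335)**2 = (-18/11 - 335)**2 = (-3703/11)**2 = 13712209/121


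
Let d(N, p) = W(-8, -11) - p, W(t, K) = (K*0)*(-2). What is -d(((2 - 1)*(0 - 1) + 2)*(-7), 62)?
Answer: 62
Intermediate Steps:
W(t, K) = 0 (W(t, K) = 0*(-2) = 0)
d(N, p) = -p (d(N, p) = 0 - p = -p)
-d(((2 - 1)*(0 - 1) + 2)*(-7), 62) = -(-1)*62 = -1*(-62) = 62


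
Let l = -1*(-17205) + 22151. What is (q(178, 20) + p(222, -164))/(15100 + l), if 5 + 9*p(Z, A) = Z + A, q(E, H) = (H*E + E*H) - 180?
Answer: 62513/490104 ≈ 0.12755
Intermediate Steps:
q(E, H) = -180 + 2*E*H (q(E, H) = (E*H + E*H) - 180 = 2*E*H - 180 = -180 + 2*E*H)
l = 39356 (l = 17205 + 22151 = 39356)
p(Z, A) = -5/9 + A/9 + Z/9 (p(Z, A) = -5/9 + (Z + A)/9 = -5/9 + (A + Z)/9 = -5/9 + (A/9 + Z/9) = -5/9 + A/9 + Z/9)
(q(178, 20) + p(222, -164))/(15100 + l) = ((-180 + 2*178*20) + (-5/9 + (⅑)*(-164) + (⅑)*222))/(15100 + 39356) = ((-180 + 7120) + (-5/9 - 164/9 + 74/3))/54456 = (6940 + 53/9)*(1/54456) = (62513/9)*(1/54456) = 62513/490104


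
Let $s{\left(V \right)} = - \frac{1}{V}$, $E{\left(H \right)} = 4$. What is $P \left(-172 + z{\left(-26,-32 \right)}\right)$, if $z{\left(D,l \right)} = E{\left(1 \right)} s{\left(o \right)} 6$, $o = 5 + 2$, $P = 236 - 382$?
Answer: $\frac{179288}{7} \approx 25613.0$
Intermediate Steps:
$P = -146$ ($P = 236 - 382 = -146$)
$o = 7$
$z{\left(D,l \right)} = - \frac{24}{7}$ ($z{\left(D,l \right)} = 4 \left(- \frac{1}{7}\right) 6 = \left(- \frac{4}{7}\right) 6 = - \frac{24}{7}$)
$P \left(-172 + z{\left(-26,-32 \right)}\right) = - 146 \left(-172 - \frac{24}{7}\right) = \left(-146\right) \left(- \frac{1228}{7}\right) = \frac{179288}{7}$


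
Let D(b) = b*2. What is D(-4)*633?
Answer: -5064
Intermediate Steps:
D(b) = 2*b
D(-4)*633 = (2*(-4))*633 = -8*633 = -5064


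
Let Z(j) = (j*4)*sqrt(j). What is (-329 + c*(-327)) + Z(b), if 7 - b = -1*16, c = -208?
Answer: 67687 + 92*sqrt(23) ≈ 68128.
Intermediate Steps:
b = 23 (b = 7 - (-1)*16 = 7 - 1*(-16) = 7 + 16 = 23)
Z(j) = 4*j**(3/2) (Z(j) = (4*j)*sqrt(j) = 4*j**(3/2))
(-329 + c*(-327)) + Z(b) = (-329 - 208*(-327)) + 4*23**(3/2) = (-329 + 68016) + 4*(23*sqrt(23)) = 67687 + 92*sqrt(23)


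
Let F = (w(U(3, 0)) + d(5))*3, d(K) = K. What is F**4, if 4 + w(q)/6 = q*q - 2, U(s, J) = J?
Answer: 74805201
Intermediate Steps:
w(q) = -36 + 6*q**2 (w(q) = -24 + 6*(q*q - 2) = -24 + 6*(q**2 - 2) = -24 + 6*(-2 + q**2) = -24 + (-12 + 6*q**2) = -36 + 6*q**2)
F = -93 (F = ((-36 + 6*0**2) + 5)*3 = ((-36 + 6*0) + 5)*3 = ((-36 + 0) + 5)*3 = (-36 + 5)*3 = -31*3 = -93)
F**4 = (-93)**4 = 74805201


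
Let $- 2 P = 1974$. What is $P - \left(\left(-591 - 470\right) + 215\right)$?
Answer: $-141$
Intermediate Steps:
$P = -987$ ($P = \left(- \frac{1}{2}\right) 1974 = -987$)
$P - \left(\left(-591 - 470\right) + 215\right) = -987 - \left(\left(-591 - 470\right) + 215\right) = -987 - \left(-1061 + 215\right) = -987 - -846 = -987 + 846 = -141$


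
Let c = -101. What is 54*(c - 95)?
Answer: -10584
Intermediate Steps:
54*(c - 95) = 54*(-101 - 95) = 54*(-196) = -10584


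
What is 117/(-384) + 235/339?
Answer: 16859/43392 ≈ 0.38853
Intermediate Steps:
117/(-384) + 235/339 = 117*(-1/384) + 235*(1/339) = -39/128 + 235/339 = 16859/43392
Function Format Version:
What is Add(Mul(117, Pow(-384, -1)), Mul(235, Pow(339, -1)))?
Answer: Rational(16859, 43392) ≈ 0.38853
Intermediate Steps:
Add(Mul(117, Pow(-384, -1)), Mul(235, Pow(339, -1))) = Add(Mul(117, Rational(-1, 384)), Mul(235, Rational(1, 339))) = Add(Rational(-39, 128), Rational(235, 339)) = Rational(16859, 43392)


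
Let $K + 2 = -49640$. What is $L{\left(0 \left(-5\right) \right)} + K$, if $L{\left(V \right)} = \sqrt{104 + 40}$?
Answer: $-49630$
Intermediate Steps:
$K = -49642$ ($K = -2 - 49640 = -49642$)
$L{\left(V \right)} = 12$ ($L{\left(V \right)} = \sqrt{144} = 12$)
$L{\left(0 \left(-5\right) \right)} + K = 12 - 49642 = -49630$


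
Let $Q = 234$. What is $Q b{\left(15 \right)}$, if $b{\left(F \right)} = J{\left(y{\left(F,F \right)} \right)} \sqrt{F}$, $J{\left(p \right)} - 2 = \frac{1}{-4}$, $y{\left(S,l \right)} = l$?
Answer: $\frac{819 \sqrt{15}}{2} \approx 1586.0$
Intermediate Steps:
$J{\left(p \right)} = \frac{7}{4}$ ($J{\left(p \right)} = 2 + \frac{1}{-4} = 2 - \frac{1}{4} = \frac{7}{4}$)
$b{\left(F \right)} = \frac{7 \sqrt{F}}{4}$
$Q b{\left(15 \right)} = 234 \frac{7 \sqrt{15}}{4} = \frac{819 \sqrt{15}}{2}$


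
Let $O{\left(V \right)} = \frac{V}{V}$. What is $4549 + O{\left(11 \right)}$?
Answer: $4550$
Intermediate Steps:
$O{\left(V \right)} = 1$
$4549 + O{\left(11 \right)} = 4549 + 1 = 4550$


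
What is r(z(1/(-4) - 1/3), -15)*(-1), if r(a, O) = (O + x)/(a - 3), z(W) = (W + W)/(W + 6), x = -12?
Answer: -1755/209 ≈ -8.3971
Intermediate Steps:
z(W) = 2*W/(6 + W) (z(W) = (2*W)/(6 + W) = 2*W/(6 + W))
r(a, O) = (-12 + O)/(-3 + a) (r(a, O) = (O - 12)/(a - 3) = (-12 + O)/(-3 + a))
r(z(1/(-4) - 1/3), -15)*(-1) = ((-12 - 15)/(-3 + 2*(1/(-4) - 1/3)/(6 + (1/(-4) - 1/3))))*(-1) = (-27/(-3 + 2*(1*(-¼) - 1*⅓)/(6 + (1*(-¼) - 1*⅓))))*(-1) = (-27/(-3 + 2*(-¼ - ⅓)/(6 + (-¼ - ⅓))))*(-1) = (-27/(-3 + 2*(-7/12)/(6 - 7/12)))*(-1) = (-27/(-3 + 2*(-7/12)/(65/12)))*(-1) = (-27/(-3 + 2*(-7/12)*(12/65)))*(-1) = (-27/(-3 - 14/65))*(-1) = (-27/(-209/65))*(-1) = -65/209*(-27)*(-1) = (1755/209)*(-1) = -1755/209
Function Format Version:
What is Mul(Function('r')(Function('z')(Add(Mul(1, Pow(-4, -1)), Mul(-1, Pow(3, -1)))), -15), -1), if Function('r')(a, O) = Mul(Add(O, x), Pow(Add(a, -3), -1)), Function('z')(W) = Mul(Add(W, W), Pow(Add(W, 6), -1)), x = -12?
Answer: Rational(-1755, 209) ≈ -8.3971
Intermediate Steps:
Function('z')(W) = Mul(2, W, Pow(Add(6, W), -1)) (Function('z')(W) = Mul(Mul(2, W), Pow(Add(6, W), -1)) = Mul(2, W, Pow(Add(6, W), -1)))
Function('r')(a, O) = Mul(Pow(Add(-3, a), -1), Add(-12, O)) (Function('r')(a, O) = Mul(Add(O, -12), Pow(Add(a, -3), -1)) = Mul(Add(-12, O), Pow(Add(-3, a), -1)) = Mul(Pow(Add(-3, a), -1), Add(-12, O)))
Mul(Function('r')(Function('z')(Add(Mul(1, Pow(-4, -1)), Mul(-1, Pow(3, -1)))), -15), -1) = Mul(Mul(Pow(Add(-3, Mul(2, Add(Mul(1, Pow(-4, -1)), Mul(-1, Pow(3, -1))), Pow(Add(6, Add(Mul(1, Pow(-4, -1)), Mul(-1, Pow(3, -1)))), -1))), -1), Add(-12, -15)), -1) = Mul(Mul(Pow(Add(-3, Mul(2, Add(Mul(1, Rational(-1, 4)), Mul(-1, Rational(1, 3))), Pow(Add(6, Add(Mul(1, Rational(-1, 4)), Mul(-1, Rational(1, 3)))), -1))), -1), -27), -1) = Mul(Mul(Pow(Add(-3, Mul(2, Add(Rational(-1, 4), Rational(-1, 3)), Pow(Add(6, Add(Rational(-1, 4), Rational(-1, 3))), -1))), -1), -27), -1) = Mul(Mul(Pow(Add(-3, Mul(2, Rational(-7, 12), Pow(Add(6, Rational(-7, 12)), -1))), -1), -27), -1) = Mul(Mul(Pow(Add(-3, Mul(2, Rational(-7, 12), Pow(Rational(65, 12), -1))), -1), -27), -1) = Mul(Mul(Pow(Add(-3, Mul(2, Rational(-7, 12), Rational(12, 65))), -1), -27), -1) = Mul(Mul(Pow(Add(-3, Rational(-14, 65)), -1), -27), -1) = Mul(Mul(Pow(Rational(-209, 65), -1), -27), -1) = Mul(Mul(Rational(-65, 209), -27), -1) = Mul(Rational(1755, 209), -1) = Rational(-1755, 209)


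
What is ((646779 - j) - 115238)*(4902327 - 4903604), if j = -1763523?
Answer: -2930796728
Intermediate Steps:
((646779 - j) - 115238)*(4902327 - 4903604) = ((646779 - 1*(-1763523)) - 115238)*(4902327 - 4903604) = ((646779 + 1763523) - 115238)*(-1277) = (2410302 - 115238)*(-1277) = 2295064*(-1277) = -2930796728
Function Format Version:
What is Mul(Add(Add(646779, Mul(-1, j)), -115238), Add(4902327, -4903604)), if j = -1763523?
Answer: -2930796728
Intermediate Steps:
Mul(Add(Add(646779, Mul(-1, j)), -115238), Add(4902327, -4903604)) = Mul(Add(Add(646779, Mul(-1, -1763523)), -115238), Add(4902327, -4903604)) = Mul(Add(Add(646779, 1763523), -115238), -1277) = Mul(Add(2410302, -115238), -1277) = Mul(2295064, -1277) = -2930796728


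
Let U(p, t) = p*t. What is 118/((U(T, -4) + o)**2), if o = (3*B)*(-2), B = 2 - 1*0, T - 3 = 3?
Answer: 59/648 ≈ 0.091049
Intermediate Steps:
T = 6 (T = 3 + 3 = 6)
B = 2 (B = 2 + 0 = 2)
o = -12 (o = (3*2)*(-2) = 6*(-2) = -12)
118/((U(T, -4) + o)**2) = 118/((6*(-4) - 12)**2) = 118/((-24 - 12)**2) = 118/((-36)**2) = 118/1296 = 118*(1/1296) = 59/648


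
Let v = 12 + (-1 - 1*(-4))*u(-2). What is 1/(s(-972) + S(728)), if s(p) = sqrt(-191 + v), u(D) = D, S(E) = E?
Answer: 728/530169 - I*sqrt(185)/530169 ≈ 0.0013731 - 2.5655e-5*I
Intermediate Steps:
v = 6 (v = 12 + (-1 - 1*(-4))*(-2) = 12 + (-1 + 4)*(-2) = 12 + 3*(-2) = 12 - 6 = 6)
s(p) = I*sqrt(185) (s(p) = sqrt(-191 + 6) = sqrt(-185) = I*sqrt(185))
1/(s(-972) + S(728)) = 1/(I*sqrt(185) + 728) = 1/(728 + I*sqrt(185))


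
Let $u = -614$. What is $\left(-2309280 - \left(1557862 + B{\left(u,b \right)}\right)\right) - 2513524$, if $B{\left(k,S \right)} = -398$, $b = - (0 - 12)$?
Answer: $-6380268$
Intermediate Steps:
$b = 12$ ($b = \left(-1\right) \left(-12\right) = 12$)
$\left(-2309280 - \left(1557862 + B{\left(u,b \right)}\right)\right) - 2513524 = \left(-2309280 - 1557464\right) - 2513524 = -3866744 - 2513524 = -6380268$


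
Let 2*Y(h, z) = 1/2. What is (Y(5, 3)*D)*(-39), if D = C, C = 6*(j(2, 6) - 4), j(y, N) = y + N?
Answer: -234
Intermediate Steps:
j(y, N) = N + y
Y(h, z) = ¼ (Y(h, z) = (½)/2 = (½)*(½) = ¼)
C = 24 (C = 6*((6 + 2) - 4) = 6*(8 - 4) = 6*4 = 24)
D = 24
(Y(5, 3)*D)*(-39) = ((¼)*24)*(-39) = 6*(-39) = -234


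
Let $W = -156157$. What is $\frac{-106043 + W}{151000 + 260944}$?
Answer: $- \frac{32775}{51493} \approx -0.63649$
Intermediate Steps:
$\frac{-106043 + W}{151000 + 260944} = \frac{-106043 - 156157}{151000 + 260944} = - \frac{262200}{411944} = \left(-262200\right) \frac{1}{411944} = - \frac{32775}{51493}$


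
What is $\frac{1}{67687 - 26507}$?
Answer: $\frac{1}{41180} \approx 2.4284 \cdot 10^{-5}$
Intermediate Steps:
$\frac{1}{67687 - 26507} = \frac{1}{41180}$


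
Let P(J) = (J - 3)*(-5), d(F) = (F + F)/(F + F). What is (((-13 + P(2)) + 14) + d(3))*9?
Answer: 63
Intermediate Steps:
d(F) = 1 (d(F) = (2*F)/((2*F)) = (2*F)*(1/(2*F)) = 1)
P(J) = 15 - 5*J (P(J) = (-3 + J)*(-5) = 15 - 5*J)
(((-13 + P(2)) + 14) + d(3))*9 = (((-13 + (15 - 5*2)) + 14) + 1)*9 = (((-13 + (15 - 10)) + 14) + 1)*9 = (((-13 + 5) + 14) + 1)*9 = ((-8 + 14) + 1)*9 = (6 + 1)*9 = 7*9 = 63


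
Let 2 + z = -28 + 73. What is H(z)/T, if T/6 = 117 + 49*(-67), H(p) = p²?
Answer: -1849/18996 ≈ -0.097336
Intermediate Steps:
z = 43 (z = -2 + (-28 + 73) = -2 + 45 = 43)
T = -18996 (T = 6*(117 + 49*(-67)) = 6*(117 - 3283) = 6*(-3166) = -18996)
H(z)/T = 43²/(-18996) = 1849*(-1/18996) = -1849/18996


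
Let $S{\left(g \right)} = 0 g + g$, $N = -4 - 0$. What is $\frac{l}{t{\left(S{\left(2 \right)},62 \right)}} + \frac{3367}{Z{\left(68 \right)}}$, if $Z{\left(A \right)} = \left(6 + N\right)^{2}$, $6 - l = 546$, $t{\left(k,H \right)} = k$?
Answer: $\frac{2287}{4} \approx 571.75$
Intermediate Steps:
$N = -4$ ($N = -4 + 0 = -4$)
$S{\left(g \right)} = g$ ($S{\left(g \right)} = 0 + g = g$)
$l = -540$ ($l = 6 - 546 = -540$)
$Z{\left(A \right)} = 4$ ($Z{\left(A \right)} = \left(6 - 4\right)^{2} = 2^{2} = 4$)
$\frac{l}{t{\left(S{\left(2 \right)},62 \right)}} + \frac{3367}{Z{\left(68 \right)}} = - \frac{540}{2} + \frac{3367}{4} = \left(-540\right) \frac{1}{2} + 3367 \cdot \frac{1}{4} = -270 + \frac{3367}{4} = \frac{2287}{4}$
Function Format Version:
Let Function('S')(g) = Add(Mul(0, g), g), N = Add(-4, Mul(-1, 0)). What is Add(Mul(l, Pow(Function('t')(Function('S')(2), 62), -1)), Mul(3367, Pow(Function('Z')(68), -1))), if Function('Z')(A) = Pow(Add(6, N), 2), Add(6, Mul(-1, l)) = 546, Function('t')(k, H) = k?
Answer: Rational(2287, 4) ≈ 571.75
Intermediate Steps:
N = -4 (N = Add(-4, 0) = -4)
Function('S')(g) = g (Function('S')(g) = Add(0, g) = g)
l = -540 (l = Add(6, Mul(-1, 546)) = Add(6, -546) = -540)
Function('Z')(A) = 4 (Function('Z')(A) = Pow(Add(6, -4), 2) = Pow(2, 2) = 4)
Add(Mul(l, Pow(Function('t')(Function('S')(2), 62), -1)), Mul(3367, Pow(Function('Z')(68), -1))) = Add(Mul(-540, Pow(2, -1)), Mul(3367, Pow(4, -1))) = Add(Mul(-540, Rational(1, 2)), Mul(3367, Rational(1, 4))) = Add(-270, Rational(3367, 4)) = Rational(2287, 4)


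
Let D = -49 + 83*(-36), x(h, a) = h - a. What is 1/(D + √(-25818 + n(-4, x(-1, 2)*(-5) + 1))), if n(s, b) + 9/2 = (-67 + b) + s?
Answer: -6074/18498493 - I*√103510/18498493 ≈ -0.00032835 - 1.7392e-5*I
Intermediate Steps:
n(s, b) = -143/2 + b + s (n(s, b) = -9/2 + ((-67 + b) + s) = -9/2 + (-67 + b + s) = -143/2 + b + s)
D = -3037 (D = -49 - 2988 = -3037)
1/(D + √(-25818 + n(-4, x(-1, 2)*(-5) + 1))) = 1/(-3037 + √(-25818 + (-143/2 + ((-1 - 1*2)*(-5) + 1) - 4))) = 1/(-3037 + √(-25818 + (-143/2 + ((-1 - 2)*(-5) + 1) - 4))) = 1/(-3037 + √(-25818 + (-143/2 + (-3*(-5) + 1) - 4))) = 1/(-3037 + √(-25818 + (-143/2 + (15 + 1) - 4))) = 1/(-3037 + √(-25818 + (-143/2 + 16 - 4))) = 1/(-3037 + √(-25818 - 119/2)) = 1/(-3037 + √(-51755/2)) = 1/(-3037 + I*√103510/2)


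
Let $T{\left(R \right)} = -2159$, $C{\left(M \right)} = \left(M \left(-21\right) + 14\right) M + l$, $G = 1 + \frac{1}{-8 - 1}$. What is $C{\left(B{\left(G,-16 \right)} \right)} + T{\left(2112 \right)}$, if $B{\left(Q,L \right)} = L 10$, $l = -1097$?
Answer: $-543096$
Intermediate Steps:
$G = \frac{8}{9}$ ($G = 1 + \frac{1}{-9} = 1 - \frac{1}{9} = \frac{8}{9} \approx 0.88889$)
$B{\left(Q,L \right)} = 10 L$
$C{\left(M \right)} = -1097 + M \left(14 - 21 M\right)$ ($C{\left(M \right)} = \left(M \left(-21\right) + 14\right) M - 1097 = \left(- 21 M + 14\right) M - 1097 = \left(14 - 21 M\right) M - 1097 = M \left(14 - 21 M\right) - 1097 = -1097 + M \left(14 - 21 M\right)$)
$C{\left(B{\left(G,-16 \right)} \right)} + T{\left(2112 \right)} = \left(-1097 - 21 \left(10 \left(-16\right)\right)^{2} + 14 \cdot 10 \left(-16\right)\right) - 2159 = \left(-1097 - 21 \left(-160\right)^{2} + 14 \left(-160\right)\right) - 2159 = \left(-1097 - 537600 - 2240\right) - 2159 = -540937 - 2159 = -543096$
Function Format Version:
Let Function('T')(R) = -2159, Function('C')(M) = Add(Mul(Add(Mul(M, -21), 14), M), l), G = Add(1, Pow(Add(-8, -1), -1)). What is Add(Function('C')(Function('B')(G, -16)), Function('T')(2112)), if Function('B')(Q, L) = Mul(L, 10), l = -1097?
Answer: -543096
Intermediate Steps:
G = Rational(8, 9) (G = Add(1, Pow(-9, -1)) = Add(1, Rational(-1, 9)) = Rational(8, 9) ≈ 0.88889)
Function('B')(Q, L) = Mul(10, L)
Function('C')(M) = Add(-1097, Mul(M, Add(14, Mul(-21, M)))) (Function('C')(M) = Add(Mul(Add(Mul(M, -21), 14), M), -1097) = Add(Mul(Add(Mul(-21, M), 14), M), -1097) = Add(Mul(Add(14, Mul(-21, M)), M), -1097) = Add(Mul(M, Add(14, Mul(-21, M))), -1097) = Add(-1097, Mul(M, Add(14, Mul(-21, M)))))
Add(Function('C')(Function('B')(G, -16)), Function('T')(2112)) = Add(Add(-1097, Mul(-21, Pow(Mul(10, -16), 2)), Mul(14, Mul(10, -16))), -2159) = Add(Add(-1097, Mul(-21, Pow(-160, 2)), Mul(14, -160)), -2159) = Add(Add(-1097, Mul(-21, 25600), -2240), -2159) = Add(Add(-1097, -537600, -2240), -2159) = Add(-540937, -2159) = -543096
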